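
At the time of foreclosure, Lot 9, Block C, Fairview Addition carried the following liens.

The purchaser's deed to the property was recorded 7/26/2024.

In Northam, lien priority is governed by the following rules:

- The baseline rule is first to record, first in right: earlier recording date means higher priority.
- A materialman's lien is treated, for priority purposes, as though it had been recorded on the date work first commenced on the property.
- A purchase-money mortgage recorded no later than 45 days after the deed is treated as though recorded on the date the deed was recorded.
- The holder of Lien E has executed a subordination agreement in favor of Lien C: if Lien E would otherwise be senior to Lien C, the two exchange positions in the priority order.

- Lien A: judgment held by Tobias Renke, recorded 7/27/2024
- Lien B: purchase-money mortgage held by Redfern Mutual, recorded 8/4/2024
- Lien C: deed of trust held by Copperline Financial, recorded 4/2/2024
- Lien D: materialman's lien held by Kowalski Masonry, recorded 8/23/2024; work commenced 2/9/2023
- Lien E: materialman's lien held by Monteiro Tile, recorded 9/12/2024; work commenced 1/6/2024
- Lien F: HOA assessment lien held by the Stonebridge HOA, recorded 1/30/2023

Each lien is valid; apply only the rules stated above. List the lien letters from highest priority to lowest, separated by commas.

F, D, C, E, B, A

Adjusting effective dates: B relates back to the deed date 7/26/2024; D is treated as recorded 2/9/2023, the work-commencement date; E's effective date is 1/6/2024, when work began.
By effective date, earliest first: F (1/30/2023), D (2/9/2023), E (1/6/2024), C (4/2/2024), B (7/26/2024), A (7/27/2024).
Because E would otherwise rank above C, the subordination swaps them.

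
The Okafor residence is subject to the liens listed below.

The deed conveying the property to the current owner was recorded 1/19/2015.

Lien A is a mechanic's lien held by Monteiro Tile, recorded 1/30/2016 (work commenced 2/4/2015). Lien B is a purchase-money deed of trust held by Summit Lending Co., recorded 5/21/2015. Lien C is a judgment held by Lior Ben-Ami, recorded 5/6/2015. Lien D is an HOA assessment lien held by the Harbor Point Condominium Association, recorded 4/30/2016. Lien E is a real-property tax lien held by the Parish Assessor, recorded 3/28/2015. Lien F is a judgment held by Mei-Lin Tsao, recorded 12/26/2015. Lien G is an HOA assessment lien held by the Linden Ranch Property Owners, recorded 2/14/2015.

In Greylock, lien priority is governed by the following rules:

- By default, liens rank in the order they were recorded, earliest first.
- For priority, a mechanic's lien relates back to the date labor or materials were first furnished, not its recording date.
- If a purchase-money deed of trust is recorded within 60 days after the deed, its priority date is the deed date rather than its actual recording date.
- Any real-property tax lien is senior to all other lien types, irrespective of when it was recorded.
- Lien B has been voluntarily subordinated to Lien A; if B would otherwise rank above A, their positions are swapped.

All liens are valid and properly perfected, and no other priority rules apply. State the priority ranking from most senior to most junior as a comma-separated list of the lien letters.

E, A, G, C, B, F, D

Effective dates: A is treated as recorded 2/4/2015, the work-commencement date; B was recorded 122 days after the deed, outside the 60-day window, so it keeps its recording date.
As a real-property tax lien, E is senior to every other lien.
The other liens, earliest effective date first: A (2/4/2015), G (2/14/2015), C (5/6/2015), B (5/21/2015), F (12/26/2015), D (4/30/2016).
B already ranks below A; the subordination has no effect.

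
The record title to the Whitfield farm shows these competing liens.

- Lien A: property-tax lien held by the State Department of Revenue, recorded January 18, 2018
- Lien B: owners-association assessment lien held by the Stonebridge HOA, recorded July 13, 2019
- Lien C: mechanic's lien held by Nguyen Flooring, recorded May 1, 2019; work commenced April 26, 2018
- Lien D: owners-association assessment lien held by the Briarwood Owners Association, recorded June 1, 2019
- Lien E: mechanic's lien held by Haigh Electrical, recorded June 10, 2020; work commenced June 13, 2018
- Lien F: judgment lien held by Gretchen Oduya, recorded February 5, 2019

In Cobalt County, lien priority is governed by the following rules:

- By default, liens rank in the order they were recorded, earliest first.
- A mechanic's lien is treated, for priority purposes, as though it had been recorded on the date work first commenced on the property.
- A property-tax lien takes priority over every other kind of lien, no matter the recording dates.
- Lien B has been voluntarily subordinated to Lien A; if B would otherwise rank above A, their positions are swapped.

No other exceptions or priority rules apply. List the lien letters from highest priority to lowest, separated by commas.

Adjusting effective dates: C relates back to April 26, 2018 (work commenced); E is treated as recorded June 13, 2018, the work-commencement date.
A, as a property-tax lien, has superpriority and ranks first.
The other liens, earliest effective date first: C (April 26, 2018), E (June 13, 2018), F (February 5, 2019), D (June 1, 2019), B (July 13, 2019).
B already ranks below A; the subordination has no effect.

A, C, E, F, D, B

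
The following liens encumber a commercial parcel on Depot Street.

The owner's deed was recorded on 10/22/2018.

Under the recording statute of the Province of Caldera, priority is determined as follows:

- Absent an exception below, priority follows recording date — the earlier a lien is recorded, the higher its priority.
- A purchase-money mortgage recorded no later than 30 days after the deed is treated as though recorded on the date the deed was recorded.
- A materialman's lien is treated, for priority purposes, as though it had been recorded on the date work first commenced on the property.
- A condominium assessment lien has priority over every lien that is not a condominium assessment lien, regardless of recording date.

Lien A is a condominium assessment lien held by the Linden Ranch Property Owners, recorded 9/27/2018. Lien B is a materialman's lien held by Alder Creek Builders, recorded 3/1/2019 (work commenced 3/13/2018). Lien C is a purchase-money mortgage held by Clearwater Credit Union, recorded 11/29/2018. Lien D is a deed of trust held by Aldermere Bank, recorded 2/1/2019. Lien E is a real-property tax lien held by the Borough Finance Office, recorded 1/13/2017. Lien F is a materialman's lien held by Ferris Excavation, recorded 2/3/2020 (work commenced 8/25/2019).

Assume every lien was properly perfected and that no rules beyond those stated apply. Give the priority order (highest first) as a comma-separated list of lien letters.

A, E, B, C, D, F

First, effective dates: B is treated as recorded 3/13/2018, the work-commencement date; C missed the 30-day window (38 days after the deed), so its recording date stands; F is treated as recorded 8/25/2019, the work-commencement date.
A is a condominium assessment lien, so it outranks all other liens regardless of date.
Ordering the rest by effective date: E (1/13/2017), B (3/13/2018), C (11/29/2018), D (2/1/2019), F (8/25/2019).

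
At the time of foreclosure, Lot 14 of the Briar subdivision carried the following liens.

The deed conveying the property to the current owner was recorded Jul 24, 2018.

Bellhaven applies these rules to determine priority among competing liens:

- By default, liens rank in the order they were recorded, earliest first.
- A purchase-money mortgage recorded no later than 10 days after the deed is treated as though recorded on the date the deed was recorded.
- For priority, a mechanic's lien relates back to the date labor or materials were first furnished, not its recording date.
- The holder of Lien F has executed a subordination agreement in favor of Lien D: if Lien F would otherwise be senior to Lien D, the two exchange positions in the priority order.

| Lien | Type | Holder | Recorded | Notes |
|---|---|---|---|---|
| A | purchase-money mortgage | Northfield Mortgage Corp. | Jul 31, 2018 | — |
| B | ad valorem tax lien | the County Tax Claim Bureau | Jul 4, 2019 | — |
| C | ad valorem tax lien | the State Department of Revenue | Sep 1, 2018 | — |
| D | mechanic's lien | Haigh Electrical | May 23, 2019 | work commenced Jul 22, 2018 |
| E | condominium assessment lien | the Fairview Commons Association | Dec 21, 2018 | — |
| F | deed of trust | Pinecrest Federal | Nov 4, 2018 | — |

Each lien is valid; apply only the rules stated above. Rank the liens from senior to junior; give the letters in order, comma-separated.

First, effective dates: A relates back to the deed date Jul 24, 2018; D's effective date is Jul 22, 2018, when work began.
By effective date: D (Jul 22, 2018), A (Jul 24, 2018), C (Sep 1, 2018), F (Nov 4, 2018), E (Dec 21, 2018), B (Jul 4, 2019).
Since F is not senior to D, the subordination leaves the order unchanged.

D, A, C, F, E, B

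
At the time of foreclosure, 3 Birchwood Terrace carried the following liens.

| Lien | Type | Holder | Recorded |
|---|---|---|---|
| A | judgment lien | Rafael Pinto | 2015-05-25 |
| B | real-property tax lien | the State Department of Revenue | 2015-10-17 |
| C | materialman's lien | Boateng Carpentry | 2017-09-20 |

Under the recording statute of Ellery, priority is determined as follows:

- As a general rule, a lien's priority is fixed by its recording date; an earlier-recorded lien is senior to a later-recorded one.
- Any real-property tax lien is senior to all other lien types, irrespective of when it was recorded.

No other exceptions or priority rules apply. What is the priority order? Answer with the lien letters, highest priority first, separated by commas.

B, A, C

B is a real-property tax lien and takes priority over every other lien.
Ordering the rest by effective date: A (2015-05-25), C (2017-09-20).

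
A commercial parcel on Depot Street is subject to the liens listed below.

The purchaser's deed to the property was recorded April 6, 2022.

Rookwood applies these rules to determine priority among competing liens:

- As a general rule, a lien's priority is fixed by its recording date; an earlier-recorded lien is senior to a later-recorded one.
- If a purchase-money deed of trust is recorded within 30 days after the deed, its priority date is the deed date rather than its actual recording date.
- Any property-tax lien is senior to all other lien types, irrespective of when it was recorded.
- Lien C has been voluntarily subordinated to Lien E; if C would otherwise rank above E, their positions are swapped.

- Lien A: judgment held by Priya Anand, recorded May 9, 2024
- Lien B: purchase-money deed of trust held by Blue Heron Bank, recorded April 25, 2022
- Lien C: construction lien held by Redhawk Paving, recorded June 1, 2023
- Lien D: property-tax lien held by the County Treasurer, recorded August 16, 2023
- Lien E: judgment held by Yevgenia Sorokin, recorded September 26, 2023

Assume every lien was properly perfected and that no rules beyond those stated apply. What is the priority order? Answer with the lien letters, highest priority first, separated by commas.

D, B, E, C, A

First, effective dates: B relates back to the deed date April 6, 2022.
As a property-tax lien, D is senior to every other lien.
Ordering the rest by effective date: B (April 6, 2022), C (June 1, 2023), E (September 26, 2023), A (May 9, 2024).
Because C would otherwise rank above E, the subordination swaps them.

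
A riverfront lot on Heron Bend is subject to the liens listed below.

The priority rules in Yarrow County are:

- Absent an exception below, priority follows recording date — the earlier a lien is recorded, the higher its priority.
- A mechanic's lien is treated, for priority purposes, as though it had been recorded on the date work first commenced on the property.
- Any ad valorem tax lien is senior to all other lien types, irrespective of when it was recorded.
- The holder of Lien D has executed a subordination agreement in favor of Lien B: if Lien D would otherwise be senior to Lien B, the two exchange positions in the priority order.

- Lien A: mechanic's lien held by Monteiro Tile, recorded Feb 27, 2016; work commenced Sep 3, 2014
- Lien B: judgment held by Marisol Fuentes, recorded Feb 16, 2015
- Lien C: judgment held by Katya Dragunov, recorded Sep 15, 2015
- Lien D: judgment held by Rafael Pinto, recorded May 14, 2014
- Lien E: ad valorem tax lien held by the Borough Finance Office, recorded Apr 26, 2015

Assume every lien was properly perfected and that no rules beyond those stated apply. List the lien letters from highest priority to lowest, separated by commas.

E, B, A, D, C

Effective dates after the stated exceptions: A relates back to Sep 3, 2014 (work commenced).
E is an ad valorem tax lien, so it outranks all other liens regardless of date.
Remaining liens by effective date: D (May 14, 2014), A (Sep 3, 2014), B (Feb 16, 2015), C (Sep 15, 2015).
Because D would otherwise rank above B, the subordination swaps them.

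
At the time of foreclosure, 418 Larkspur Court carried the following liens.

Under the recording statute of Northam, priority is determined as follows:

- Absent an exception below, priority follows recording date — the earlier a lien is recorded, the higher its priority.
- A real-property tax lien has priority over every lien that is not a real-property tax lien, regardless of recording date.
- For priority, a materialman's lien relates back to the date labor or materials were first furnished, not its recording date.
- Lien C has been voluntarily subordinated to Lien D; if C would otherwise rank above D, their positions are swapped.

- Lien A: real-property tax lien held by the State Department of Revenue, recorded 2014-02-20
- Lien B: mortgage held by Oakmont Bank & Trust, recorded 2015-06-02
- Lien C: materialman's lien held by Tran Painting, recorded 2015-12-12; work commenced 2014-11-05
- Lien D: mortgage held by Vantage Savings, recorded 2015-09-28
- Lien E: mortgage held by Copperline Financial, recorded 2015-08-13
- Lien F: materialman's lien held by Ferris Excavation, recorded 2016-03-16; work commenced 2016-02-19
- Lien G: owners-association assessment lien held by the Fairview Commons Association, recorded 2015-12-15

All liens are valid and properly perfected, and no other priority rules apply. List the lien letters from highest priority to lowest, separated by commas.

A, D, B, E, C, G, F

Adjusting effective dates: C is treated as recorded 2014-11-05, the work-commencement date; F's effective date is 2016-02-19, when work began.
A, as a real-property tax lien, has superpriority and ranks first.
Among the remaining liens, by effective date: C (2014-11-05), B (2015-06-02), E (2015-08-13), D (2015-09-28), G (2015-12-15), F (2016-02-19).
C would otherwise be senior to D, so under the subordination agreement C and D exchange positions.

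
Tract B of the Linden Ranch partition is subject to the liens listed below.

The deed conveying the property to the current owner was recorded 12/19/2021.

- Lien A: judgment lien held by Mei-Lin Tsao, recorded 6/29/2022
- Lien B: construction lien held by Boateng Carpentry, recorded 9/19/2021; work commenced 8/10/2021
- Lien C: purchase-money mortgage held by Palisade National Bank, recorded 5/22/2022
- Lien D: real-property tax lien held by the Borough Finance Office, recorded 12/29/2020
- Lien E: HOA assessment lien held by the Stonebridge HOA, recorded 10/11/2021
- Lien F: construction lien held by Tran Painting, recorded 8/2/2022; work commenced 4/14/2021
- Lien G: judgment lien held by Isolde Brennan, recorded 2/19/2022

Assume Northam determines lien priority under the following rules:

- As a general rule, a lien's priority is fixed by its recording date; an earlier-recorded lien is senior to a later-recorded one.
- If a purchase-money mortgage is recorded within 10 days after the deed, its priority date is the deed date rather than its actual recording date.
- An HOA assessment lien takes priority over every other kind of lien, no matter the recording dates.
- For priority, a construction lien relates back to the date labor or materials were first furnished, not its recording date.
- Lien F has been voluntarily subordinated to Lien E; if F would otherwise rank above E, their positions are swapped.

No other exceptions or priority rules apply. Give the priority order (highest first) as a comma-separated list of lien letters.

First, effective dates: B's effective date is 8/10/2021, when work began; C was recorded 154 days after the deed, outside the 10-day window, so it keeps its recording date; F's effective date is 4/14/2021, when work began.
As an HOA assessment lien, E is senior to every other lien.
The other liens, earliest effective date first: D (12/29/2020), F (4/14/2021), B (8/10/2021), G (2/19/2022), C (5/22/2022), A (6/29/2022).
F is already junior to E, so the subordination agreement changes nothing.

E, D, F, B, G, C, A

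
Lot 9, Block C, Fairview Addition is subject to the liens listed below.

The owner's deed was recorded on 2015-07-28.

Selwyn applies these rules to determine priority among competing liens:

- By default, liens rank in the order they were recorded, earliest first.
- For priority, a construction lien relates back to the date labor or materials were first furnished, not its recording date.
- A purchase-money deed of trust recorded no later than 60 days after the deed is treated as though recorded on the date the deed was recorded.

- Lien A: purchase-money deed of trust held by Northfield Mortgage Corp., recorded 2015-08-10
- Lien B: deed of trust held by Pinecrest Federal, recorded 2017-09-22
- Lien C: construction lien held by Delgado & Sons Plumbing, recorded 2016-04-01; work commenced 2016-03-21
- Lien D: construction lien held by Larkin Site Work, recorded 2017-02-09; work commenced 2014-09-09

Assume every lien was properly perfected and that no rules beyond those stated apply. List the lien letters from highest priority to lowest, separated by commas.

D, A, C, B

Effective dates: A relates back to the deed date 2015-07-28; C's effective date is 2016-03-21, when work began; D is treated as recorded 2014-09-09, the work-commencement date.
Ordering by effective date: D (2014-09-09), A (2015-07-28), C (2016-03-21), B (2017-09-22).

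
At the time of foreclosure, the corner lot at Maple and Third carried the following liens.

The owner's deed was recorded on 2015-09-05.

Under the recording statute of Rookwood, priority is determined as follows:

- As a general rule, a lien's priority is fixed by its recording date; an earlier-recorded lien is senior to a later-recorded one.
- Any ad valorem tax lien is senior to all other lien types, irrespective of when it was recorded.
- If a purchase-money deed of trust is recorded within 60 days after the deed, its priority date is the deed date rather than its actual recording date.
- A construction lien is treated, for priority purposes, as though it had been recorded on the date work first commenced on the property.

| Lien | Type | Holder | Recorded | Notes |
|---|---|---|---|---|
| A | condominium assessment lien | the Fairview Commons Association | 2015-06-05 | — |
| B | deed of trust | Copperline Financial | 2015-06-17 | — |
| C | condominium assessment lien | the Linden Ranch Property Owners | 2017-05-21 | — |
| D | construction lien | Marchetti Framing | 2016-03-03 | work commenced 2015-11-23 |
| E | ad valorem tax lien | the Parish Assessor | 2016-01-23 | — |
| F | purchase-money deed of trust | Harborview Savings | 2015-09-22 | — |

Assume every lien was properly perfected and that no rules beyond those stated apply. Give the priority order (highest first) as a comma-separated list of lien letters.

E, A, B, F, D, C

Effective dates: D relates back to 2015-11-23 (work commenced); F's effective date is the deed date, 2015-09-05.
E is an ad valorem tax lien and takes priority over every other lien.
Remaining liens by effective date: A (2015-06-05), B (2015-06-17), F (2015-09-05), D (2015-11-23), C (2017-05-21).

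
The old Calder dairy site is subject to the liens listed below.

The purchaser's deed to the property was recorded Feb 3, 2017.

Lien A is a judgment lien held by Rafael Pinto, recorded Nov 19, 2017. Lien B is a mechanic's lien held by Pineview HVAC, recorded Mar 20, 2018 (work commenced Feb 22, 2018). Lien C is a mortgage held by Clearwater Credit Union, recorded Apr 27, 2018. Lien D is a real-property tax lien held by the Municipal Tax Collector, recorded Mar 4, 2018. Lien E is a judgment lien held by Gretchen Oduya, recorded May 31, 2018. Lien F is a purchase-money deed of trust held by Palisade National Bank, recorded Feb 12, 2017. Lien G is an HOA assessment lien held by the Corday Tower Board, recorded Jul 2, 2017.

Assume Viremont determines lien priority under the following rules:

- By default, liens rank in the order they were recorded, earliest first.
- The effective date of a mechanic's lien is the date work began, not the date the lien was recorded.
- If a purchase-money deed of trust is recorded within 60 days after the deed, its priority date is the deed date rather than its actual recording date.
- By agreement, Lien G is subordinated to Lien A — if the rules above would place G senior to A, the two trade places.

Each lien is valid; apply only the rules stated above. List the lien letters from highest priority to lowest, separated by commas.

F, A, G, B, D, C, E

Effective dates after the stated exceptions: B relates back to Feb 22, 2018 (work commenced); F's effective date is the deed date, Feb 3, 2017.
By effective date, earliest first: F (Feb 3, 2017), G (Jul 2, 2017), A (Nov 19, 2017), B (Feb 22, 2018), D (Mar 4, 2018), C (Apr 27, 2018), E (May 31, 2018).
The subordination applies — G was senior to A — so G and A swap.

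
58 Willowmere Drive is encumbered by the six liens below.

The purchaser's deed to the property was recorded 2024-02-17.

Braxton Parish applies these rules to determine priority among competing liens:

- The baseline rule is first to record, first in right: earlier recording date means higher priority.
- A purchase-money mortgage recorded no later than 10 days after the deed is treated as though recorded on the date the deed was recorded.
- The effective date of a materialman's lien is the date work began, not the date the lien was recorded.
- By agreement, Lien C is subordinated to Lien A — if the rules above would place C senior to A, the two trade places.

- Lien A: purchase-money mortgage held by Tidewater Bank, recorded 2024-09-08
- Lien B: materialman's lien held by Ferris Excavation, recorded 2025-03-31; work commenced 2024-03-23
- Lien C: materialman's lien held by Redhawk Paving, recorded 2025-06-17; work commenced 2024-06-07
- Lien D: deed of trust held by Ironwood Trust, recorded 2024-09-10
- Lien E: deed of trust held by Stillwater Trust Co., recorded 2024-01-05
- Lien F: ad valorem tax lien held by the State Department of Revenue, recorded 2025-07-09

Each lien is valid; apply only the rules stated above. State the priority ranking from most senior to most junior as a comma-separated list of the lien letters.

E, B, A, C, D, F

First, effective dates: A was recorded 204 days after the deed, outside the 10-day window, so it keeps its recording date; B relates back to 2024-03-23 (work commenced); C's effective date is 2024-06-07, when work began.
By effective date, earliest first: E (2024-01-05), B (2024-03-23), C (2024-06-07), A (2024-09-08), D (2024-09-10), F (2025-07-09).
C would otherwise be senior to A, so under the subordination agreement C and A exchange positions.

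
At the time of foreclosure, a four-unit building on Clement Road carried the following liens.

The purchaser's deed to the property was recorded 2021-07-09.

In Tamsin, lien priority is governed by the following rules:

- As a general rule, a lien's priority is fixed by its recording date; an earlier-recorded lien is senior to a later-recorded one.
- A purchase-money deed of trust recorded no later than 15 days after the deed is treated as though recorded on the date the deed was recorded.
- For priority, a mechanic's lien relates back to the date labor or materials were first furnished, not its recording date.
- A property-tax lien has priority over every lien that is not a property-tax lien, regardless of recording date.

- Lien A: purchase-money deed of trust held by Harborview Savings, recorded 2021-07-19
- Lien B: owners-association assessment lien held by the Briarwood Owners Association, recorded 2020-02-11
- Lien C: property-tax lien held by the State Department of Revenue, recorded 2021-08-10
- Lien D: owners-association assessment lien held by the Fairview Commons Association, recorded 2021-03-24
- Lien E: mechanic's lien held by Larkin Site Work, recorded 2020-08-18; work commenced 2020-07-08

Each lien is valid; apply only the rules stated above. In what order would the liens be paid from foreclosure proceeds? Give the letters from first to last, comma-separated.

Adjusting effective dates: A's effective date is the deed date, 2021-07-09; E relates back to 2020-07-08 (work commenced).
As a property-tax lien, C is senior to every other lien.
Among the remaining liens, by effective date: B (2020-02-11), E (2020-07-08), D (2021-03-24), A (2021-07-09).

C, B, E, D, A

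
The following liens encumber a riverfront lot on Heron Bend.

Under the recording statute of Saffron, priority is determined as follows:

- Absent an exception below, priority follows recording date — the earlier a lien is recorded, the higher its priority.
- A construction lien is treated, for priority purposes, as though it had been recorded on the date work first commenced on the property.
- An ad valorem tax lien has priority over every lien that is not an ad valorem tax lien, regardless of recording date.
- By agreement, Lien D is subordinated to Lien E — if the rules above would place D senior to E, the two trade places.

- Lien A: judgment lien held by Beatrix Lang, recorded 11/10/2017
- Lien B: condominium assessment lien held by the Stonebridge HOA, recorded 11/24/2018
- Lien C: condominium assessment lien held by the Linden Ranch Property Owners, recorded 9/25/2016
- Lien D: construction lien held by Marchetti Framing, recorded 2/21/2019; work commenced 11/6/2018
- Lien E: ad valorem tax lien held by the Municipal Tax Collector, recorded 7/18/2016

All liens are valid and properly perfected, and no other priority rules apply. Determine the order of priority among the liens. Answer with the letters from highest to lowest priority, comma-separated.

E, C, A, D, B

Effective dates after the stated exceptions: D is treated as recorded 11/6/2018, the work-commencement date.
As an ad valorem tax lien, E is senior to every other lien.
The other liens, earliest effective date first: C (9/25/2016), A (11/10/2017), D (11/6/2018), B (11/24/2018).
D is already junior to E, so the subordination agreement changes nothing.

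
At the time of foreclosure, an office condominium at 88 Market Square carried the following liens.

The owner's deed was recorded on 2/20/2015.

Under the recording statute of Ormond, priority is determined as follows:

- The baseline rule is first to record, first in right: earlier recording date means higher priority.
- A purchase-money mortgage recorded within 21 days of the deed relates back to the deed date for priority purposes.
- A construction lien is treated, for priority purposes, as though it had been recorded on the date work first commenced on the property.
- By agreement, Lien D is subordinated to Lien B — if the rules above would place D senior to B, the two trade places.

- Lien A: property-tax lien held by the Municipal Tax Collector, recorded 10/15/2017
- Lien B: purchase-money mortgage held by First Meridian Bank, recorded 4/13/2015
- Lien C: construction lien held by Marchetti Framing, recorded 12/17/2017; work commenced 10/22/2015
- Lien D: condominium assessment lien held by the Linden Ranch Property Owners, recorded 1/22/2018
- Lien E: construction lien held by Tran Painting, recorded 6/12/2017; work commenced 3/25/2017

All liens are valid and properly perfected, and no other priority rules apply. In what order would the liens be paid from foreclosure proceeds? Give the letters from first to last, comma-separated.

First, effective dates: B was recorded 52 days after the deed, outside the 21-day window, so it keeps its recording date; C is treated as recorded 10/22/2015, the work-commencement date; E relates back to 3/25/2017 (work commenced).
By effective date: B (4/13/2015), C (10/22/2015), E (3/25/2017), A (10/15/2017), D (1/22/2018).
D is already junior to B, so the subordination agreement changes nothing.

B, C, E, A, D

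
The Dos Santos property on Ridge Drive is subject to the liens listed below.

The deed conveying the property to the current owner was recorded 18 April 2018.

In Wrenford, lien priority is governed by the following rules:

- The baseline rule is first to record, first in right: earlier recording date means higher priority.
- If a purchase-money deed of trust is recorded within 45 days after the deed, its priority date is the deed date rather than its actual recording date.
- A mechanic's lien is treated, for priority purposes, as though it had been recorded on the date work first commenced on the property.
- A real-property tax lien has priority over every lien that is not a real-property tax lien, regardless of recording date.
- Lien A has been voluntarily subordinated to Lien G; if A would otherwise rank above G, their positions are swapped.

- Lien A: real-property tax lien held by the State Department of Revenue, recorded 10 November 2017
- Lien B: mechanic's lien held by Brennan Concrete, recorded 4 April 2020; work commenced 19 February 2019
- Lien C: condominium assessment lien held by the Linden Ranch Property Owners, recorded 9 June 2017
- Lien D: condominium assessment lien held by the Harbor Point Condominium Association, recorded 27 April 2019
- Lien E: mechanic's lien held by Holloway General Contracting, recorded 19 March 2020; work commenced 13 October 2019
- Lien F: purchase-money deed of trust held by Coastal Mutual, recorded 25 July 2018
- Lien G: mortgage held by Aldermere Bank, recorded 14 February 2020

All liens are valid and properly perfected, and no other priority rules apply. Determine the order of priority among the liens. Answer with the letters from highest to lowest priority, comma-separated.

Effective dates: B's effective date is 19 February 2019, when work began; E's effective date is 13 October 2019, when work began; F was recorded 98 days after the deed, outside the 45-day window, so it keeps its recording date.
As a real-property tax lien, A is senior to every other lien.
Ordering the rest by effective date: C (9 June 2017), F (25 July 2018), B (19 February 2019), D (27 April 2019), E (13 October 2019), G (14 February 2020).
A is senior to G before the subordination, so the two trade places.

G, C, F, B, D, E, A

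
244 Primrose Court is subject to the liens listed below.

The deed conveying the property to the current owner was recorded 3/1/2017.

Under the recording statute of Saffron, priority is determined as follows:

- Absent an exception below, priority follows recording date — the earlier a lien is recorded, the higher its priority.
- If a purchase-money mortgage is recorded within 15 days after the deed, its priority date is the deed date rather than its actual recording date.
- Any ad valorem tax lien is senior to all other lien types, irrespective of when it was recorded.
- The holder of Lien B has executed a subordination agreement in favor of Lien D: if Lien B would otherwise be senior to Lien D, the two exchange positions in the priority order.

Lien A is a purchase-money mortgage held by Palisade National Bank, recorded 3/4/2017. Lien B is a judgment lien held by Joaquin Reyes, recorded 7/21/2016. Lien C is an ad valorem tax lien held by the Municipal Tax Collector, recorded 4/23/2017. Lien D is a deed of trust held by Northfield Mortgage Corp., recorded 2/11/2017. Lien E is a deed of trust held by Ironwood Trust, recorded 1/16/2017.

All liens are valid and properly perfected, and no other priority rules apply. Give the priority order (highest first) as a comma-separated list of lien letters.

First, effective dates: A's effective date is the deed date, 3/1/2017.
C, as an ad valorem tax lien, has superpriority and ranks first.
Among the remaining liens, by effective date: B (7/21/2016), E (1/16/2017), D (2/11/2017), A (3/1/2017).
Because B would otherwise rank above D, the subordination swaps them.

C, D, E, B, A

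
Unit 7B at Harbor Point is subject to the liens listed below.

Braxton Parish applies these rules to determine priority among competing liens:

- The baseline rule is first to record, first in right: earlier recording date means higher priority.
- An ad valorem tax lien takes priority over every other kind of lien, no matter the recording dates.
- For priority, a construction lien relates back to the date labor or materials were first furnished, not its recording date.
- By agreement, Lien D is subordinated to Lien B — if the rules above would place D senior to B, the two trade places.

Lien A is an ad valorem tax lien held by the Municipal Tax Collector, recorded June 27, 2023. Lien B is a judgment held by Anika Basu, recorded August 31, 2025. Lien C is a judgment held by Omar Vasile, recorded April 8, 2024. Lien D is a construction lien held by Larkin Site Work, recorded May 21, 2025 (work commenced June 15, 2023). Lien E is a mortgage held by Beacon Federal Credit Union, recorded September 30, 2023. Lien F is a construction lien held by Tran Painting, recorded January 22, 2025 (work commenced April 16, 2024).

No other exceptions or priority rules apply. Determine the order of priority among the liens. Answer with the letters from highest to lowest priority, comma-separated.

Effective dates: D's effective date is June 15, 2023, when work began; F relates back to April 16, 2024 (work commenced).
As an ad valorem tax lien, A is senior to every other lien.
The other liens, earliest effective date first: D (June 15, 2023), E (September 30, 2023), C (April 8, 2024), F (April 16, 2024), B (August 31, 2025).
The subordination applies — D was senior to B — so D and B swap.

A, B, E, C, F, D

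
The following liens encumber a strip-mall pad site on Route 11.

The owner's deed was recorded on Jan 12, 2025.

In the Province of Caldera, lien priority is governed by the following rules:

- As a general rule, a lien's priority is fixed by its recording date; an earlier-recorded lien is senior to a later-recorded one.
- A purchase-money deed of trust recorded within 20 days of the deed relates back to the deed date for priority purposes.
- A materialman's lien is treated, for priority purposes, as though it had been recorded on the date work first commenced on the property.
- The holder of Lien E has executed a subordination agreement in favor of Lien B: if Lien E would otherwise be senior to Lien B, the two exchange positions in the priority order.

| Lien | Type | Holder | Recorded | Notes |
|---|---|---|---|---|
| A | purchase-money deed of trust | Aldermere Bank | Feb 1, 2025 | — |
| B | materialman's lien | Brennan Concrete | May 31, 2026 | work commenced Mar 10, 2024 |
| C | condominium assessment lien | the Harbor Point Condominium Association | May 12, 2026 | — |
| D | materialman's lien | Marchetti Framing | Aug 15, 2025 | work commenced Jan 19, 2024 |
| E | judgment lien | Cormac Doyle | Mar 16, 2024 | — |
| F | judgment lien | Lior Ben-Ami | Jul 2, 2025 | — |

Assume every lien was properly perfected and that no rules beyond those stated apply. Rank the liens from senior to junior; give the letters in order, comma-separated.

D, B, E, A, F, C

Adjusting effective dates: A relates back to the deed date Jan 12, 2025; B's effective date is Mar 10, 2024, when work began; D's effective date is Jan 19, 2024, when work began.
Sorted by effective date: D (Jan 19, 2024), B (Mar 10, 2024), E (Mar 16, 2024), A (Jan 12, 2025), F (Jul 2, 2025), C (May 12, 2026).
E already ranks below B; the subordination has no effect.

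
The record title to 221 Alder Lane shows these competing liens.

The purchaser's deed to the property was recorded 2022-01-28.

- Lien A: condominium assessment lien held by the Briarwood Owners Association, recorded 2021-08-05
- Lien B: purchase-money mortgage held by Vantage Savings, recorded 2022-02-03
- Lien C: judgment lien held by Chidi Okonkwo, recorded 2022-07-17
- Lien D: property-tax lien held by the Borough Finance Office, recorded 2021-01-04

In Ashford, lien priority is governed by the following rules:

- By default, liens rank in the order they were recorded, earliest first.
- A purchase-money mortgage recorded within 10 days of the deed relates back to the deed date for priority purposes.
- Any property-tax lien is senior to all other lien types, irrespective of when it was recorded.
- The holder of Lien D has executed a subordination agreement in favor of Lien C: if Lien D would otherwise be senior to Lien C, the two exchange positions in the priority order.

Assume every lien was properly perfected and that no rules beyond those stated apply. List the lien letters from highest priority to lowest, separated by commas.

First, effective dates: B relates back to the deed date 2022-01-28.
D is a property-tax lien, so it outranks all other liens regardless of date.
Remaining liens by effective date: A (2021-08-05), B (2022-01-28), C (2022-07-17).
Because D would otherwise rank above C, the subordination swaps them.

C, A, B, D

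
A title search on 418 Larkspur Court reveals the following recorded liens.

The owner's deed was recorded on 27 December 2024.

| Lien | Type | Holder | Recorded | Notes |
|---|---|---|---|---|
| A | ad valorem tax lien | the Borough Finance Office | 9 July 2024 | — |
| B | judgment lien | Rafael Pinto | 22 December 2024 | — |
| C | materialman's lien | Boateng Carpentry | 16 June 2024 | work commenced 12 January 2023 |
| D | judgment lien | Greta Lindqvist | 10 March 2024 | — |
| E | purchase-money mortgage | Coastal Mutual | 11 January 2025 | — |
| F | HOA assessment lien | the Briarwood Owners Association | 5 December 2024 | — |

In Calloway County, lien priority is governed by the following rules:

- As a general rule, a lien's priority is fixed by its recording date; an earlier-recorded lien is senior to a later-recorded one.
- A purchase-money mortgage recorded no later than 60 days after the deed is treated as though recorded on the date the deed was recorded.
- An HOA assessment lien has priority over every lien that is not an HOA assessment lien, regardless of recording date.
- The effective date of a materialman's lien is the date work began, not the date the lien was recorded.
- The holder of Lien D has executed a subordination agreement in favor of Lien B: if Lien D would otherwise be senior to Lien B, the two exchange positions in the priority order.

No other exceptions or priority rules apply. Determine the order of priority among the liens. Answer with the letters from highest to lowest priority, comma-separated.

F, C, B, A, D, E

Effective dates: C relates back to 12 January 2023 (work commenced); E was recorded within the 60-day window, so its effective date is the deed date 27 December 2024.
As an HOA assessment lien, F is senior to every other lien.
The other liens, earliest effective date first: C (12 January 2023), D (10 March 2024), A (9 July 2024), B (22 December 2024), E (27 December 2024).
D is senior to B before the subordination, so the two trade places.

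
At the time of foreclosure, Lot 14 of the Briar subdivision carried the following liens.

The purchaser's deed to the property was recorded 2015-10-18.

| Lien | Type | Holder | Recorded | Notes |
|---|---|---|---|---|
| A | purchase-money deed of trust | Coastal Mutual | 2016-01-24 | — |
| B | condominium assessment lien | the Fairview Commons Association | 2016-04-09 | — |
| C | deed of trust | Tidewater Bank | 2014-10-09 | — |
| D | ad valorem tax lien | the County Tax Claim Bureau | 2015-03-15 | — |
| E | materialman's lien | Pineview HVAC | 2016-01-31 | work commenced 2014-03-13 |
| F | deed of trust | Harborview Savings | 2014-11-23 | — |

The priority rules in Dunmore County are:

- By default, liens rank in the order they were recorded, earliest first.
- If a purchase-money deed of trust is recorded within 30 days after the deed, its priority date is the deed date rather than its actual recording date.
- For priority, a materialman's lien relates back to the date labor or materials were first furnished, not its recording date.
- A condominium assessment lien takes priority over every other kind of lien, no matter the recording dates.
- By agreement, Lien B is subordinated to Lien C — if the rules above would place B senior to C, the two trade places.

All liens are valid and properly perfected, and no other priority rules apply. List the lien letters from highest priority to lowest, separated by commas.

Effective dates after the stated exceptions: A was recorded 98 days after the deed — beyond 30 days — so no relation-back applies; E's effective date is 2014-03-13, when work began.
B, as a condominium assessment lien, has superpriority and ranks first.
Remaining liens by effective date: E (2014-03-13), C (2014-10-09), F (2014-11-23), D (2015-03-15), A (2016-01-24).
Because B would otherwise rank above C, the subordination swaps them.

C, E, B, F, D, A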